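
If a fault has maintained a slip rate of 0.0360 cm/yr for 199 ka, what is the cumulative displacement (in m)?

slip = rate × time = 0.0360 cm/yr × 199 ka = 71.6 m

71.6 m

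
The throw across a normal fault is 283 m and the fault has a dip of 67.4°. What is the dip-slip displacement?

307 m

dip-slip = throw / sin(dip) = 283 / sin(67.4°) = 307 m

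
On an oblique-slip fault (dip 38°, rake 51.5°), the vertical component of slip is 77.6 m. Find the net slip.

dip-slip = throw / sin(dip) = 77.6 / sin(38°) = 126 m
net slip = dip-slip / sin(rake) = 126 / sin(51.5°) = 161 m

161 m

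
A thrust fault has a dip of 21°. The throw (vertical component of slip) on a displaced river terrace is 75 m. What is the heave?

195 m

heave = throw / tan(dip) = 75 / tan(21°) = 195 m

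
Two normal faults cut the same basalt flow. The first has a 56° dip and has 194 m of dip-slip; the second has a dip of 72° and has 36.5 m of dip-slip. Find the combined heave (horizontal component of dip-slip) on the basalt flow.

heave_A = 194 × cos(56°) = 108.5 m
heave_B = 36.5 × cos(72°) = 11.28 m
total = 108.5 + 11.28 = 120 m

120 m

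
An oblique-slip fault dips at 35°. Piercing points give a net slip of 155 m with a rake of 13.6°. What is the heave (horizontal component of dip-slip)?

dip-slip = net slip × sin(rake) = 155 m × sin(13.6°) = 36.45 m
heave = dip-slip × cos(dip) = 36.45 × cos(35°) = 29.9 m

29.9 m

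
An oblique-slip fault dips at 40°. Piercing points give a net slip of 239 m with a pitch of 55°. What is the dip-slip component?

196 m

dip-slip = net slip × sin(rake) = 239 m × sin(55°) = 196 m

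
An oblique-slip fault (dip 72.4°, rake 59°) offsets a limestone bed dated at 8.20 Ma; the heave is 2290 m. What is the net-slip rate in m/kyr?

1.08 m/kyr

dip-slip = heave / cos(dip) = 2290 / cos(72.4°) = 7574 m
net slip = dip-slip / sin(rake) = 7574 / sin(59°) = 8836 m
rate = 8836 m / 8.20 Ma = 0.00108 m/yr = 1.08 m/kyr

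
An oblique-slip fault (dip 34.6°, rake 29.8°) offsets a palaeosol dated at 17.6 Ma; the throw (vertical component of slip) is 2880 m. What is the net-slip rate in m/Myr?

dip-slip = throw / sin(dip) = 2880 / sin(34.6°) = 5072 m
net slip = dip-slip / sin(rake) = 5072 / sin(29.8°) = 10210 m
rate = 10210 m / 17.6 Ma = 0.000580 m/yr = 580 m/Myr

580 m/Myr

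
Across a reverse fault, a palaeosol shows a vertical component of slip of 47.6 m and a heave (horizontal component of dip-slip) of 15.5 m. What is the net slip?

50.1 m

net slip = √(throw² + heave²) = √(47.6² + 15.5²) = 50.1 m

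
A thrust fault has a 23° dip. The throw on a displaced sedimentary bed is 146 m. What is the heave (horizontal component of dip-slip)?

344 m

heave = throw / tan(dip) = 146 / tan(23°) = 344 m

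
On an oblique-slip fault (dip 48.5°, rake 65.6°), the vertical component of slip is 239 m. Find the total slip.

dip-slip = throw / sin(dip) = 239 / sin(48.5°) = 319.1 m
net slip = dip-slip / sin(rake) = 319.1 / sin(65.6°) = 350 m

350 m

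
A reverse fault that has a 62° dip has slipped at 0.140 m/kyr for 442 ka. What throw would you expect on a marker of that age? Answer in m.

dip-slip = rate × time = 0.140 m/kyr × 442 ka = 61.88 m
throw = dip-slip × sin(dip) = 61.88 × sin(62°) = 54.6 m

54.6 m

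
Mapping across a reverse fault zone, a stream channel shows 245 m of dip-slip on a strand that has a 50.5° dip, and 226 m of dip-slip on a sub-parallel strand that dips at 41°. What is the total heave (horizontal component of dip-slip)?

326 m

heave_A = 245 × cos(50.5°) = 155.8 m
heave_B = 226 × cos(41°) = 170.6 m
total = 155.8 + 170.6 = 326 m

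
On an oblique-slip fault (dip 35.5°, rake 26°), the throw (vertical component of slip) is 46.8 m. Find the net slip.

dip-slip = throw / sin(dip) = 46.8 / sin(35.5°) = 80.59 m
net slip = dip-slip / sin(rake) = 80.59 / sin(26°) = 184 m

184 m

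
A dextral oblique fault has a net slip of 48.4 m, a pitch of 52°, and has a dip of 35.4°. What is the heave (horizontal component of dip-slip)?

31.1 m

dip-slip = net slip × sin(rake) = 48.4 m × sin(52°) = 38.14 m
heave = dip-slip × cos(dip) = 38.14 × cos(35.4°) = 31.1 m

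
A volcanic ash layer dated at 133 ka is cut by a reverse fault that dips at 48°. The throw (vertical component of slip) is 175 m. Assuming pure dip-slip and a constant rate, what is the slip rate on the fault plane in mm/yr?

dip-slip = throw / sin(dip) = 175 m / sin(48°) = 235.5 m
rate = 235.5 m / 133 ka = 0.00177 m/yr = 1.77 mm/yr

1.77 mm/yr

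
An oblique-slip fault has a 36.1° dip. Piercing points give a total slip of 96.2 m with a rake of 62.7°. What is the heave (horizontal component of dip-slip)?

dip-slip = net slip × sin(rake) = 96.2 m × sin(62.7°) = 85.48 m
heave = dip-slip × cos(dip) = 85.48 × cos(36.1°) = 69.1 m

69.1 m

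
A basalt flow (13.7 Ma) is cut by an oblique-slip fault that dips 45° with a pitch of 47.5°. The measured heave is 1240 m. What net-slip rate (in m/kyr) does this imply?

dip-slip = heave / cos(dip) = 1240 / cos(45°) = 1754 m
net slip = dip-slip / sin(rake) = 1754 / sin(47.5°) = 2379 m
rate = 2379 m / 13.7 Ma = 0.000174 m/yr = 0.174 m/kyr

0.174 m/kyr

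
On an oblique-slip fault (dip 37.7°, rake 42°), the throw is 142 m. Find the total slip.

dip-slip = throw / sin(dip) = 142 / sin(37.7°) = 232.2 m
net slip = dip-slip / sin(rake) = 232.2 / sin(42°) = 347 m

347 m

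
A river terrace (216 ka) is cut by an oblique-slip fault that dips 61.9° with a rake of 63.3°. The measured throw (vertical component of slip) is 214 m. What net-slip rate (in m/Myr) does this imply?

dip-slip = throw / sin(dip) = 214 / sin(61.9°) = 242.6 m
net slip = dip-slip / sin(rake) = 242.6 / sin(63.3°) = 271.6 m
rate = 271.6 m / 216 ka = 0.00126 m/yr = 1260 m/Myr

1260 m/Myr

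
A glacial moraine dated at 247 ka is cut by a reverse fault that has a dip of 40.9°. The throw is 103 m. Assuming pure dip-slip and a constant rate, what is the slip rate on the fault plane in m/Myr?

dip-slip = throw / sin(dip) = 103 m / sin(40.9°) = 157.3 m
rate = 157.3 m / 247 ka = 0.000637 m/yr = 637 m/Myr

637 m/Myr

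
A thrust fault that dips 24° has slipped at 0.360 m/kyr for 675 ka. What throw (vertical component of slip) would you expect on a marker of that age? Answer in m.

dip-slip = rate × time = 0.360 m/kyr × 675 ka = 243 m
throw = dip-slip × sin(dip) = 243 × sin(24°) = 98.8 m

98.8 m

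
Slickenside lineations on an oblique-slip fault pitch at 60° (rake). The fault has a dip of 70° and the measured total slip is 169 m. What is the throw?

138 m

dip-slip = net slip × sin(rake) = 169 m × sin(60°) = 146.4 m
throw = dip-slip × sin(dip) = 146.4 × sin(70°) = 138 m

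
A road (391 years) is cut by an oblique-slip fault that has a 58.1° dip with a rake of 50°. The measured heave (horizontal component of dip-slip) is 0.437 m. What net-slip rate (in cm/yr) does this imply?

0.276 cm/yr

dip-slip = heave / cos(dip) = 0.437 / cos(58.1°) = 0.8270 m
net slip = dip-slip / sin(rake) = 0.8270 / sin(50°) = 1.080 m
rate = 1.080 m / 391 years = 0.00276 m/yr = 0.276 cm/yr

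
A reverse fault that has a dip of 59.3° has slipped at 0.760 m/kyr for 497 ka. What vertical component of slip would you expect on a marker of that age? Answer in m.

325 m

dip-slip = rate × time = 0.760 m/kyr × 497 ka = 377.7 m
throw = dip-slip × sin(dip) = 377.7 × sin(59.3°) = 325 m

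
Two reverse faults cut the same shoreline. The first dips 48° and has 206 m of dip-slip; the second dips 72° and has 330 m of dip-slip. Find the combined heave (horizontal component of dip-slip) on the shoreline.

heave_A = 206 × cos(48°) = 137.8 m
heave_B = 330 × cos(72°) = 102 m
total = 137.8 + 102 = 240 m

240 m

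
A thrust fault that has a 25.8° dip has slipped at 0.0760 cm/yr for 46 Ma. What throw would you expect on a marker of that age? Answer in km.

dip-slip = rate × time = 0.0760 cm/yr × 46 Ma = 34960 m
throw = dip-slip × sin(dip) = 34960 × sin(25.8°) = 15200 m = 15.2 km

15.2 km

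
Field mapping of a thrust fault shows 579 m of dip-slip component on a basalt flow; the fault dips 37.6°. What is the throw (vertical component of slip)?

353 m

throw = dip-slip × sin(dip) = 579 m × sin(37.6°) = 353 m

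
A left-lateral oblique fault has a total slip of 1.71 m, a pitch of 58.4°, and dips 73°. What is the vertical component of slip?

dip-slip = net slip × sin(rake) = 1.71 m × sin(58.4°) = 1.456 m
throw = dip-slip × sin(dip) = 1.456 × sin(73°) = 1.39 m

1.39 m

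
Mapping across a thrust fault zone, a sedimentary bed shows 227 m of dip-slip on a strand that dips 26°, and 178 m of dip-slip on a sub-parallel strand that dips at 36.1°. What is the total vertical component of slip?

204 m

throw_A = 227 × sin(26°) = 99.51 m
throw_B = 178 × sin(36.1°) = 104.9 m
total = 99.51 + 104.9 = 204 m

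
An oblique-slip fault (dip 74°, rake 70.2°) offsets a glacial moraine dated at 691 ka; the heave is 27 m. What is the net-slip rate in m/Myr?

dip-slip = heave / cos(dip) = 27 / cos(74°) = 97.95 m
net slip = dip-slip / sin(rake) = 97.95 / sin(70.2°) = 104.1 m
rate = 104.1 m / 691 ka = 0.000151 m/yr = 151 m/Myr

151 m/Myr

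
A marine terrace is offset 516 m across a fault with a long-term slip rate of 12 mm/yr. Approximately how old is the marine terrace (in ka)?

43 ka

age = offset / rate = 516 m / (12 mm/yr) = 43000 yr = 43 ka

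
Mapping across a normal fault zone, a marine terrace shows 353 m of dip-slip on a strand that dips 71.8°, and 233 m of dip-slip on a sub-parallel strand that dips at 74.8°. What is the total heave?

heave_A = 353 × cos(71.8°) = 110.3 m
heave_B = 233 × cos(74.8°) = 61.09 m
total = 110.3 + 61.09 = 171 m

171 m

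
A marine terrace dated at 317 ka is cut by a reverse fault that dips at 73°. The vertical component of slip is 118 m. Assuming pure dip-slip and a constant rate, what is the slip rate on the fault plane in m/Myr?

389 m/Myr

dip-slip = throw / sin(dip) = 118 m / sin(73°) = 123.4 m
rate = 123.4 m / 317 ka = 0.000389 m/yr = 389 m/Myr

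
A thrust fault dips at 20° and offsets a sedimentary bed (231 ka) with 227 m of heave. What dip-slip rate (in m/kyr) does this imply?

dip-slip = heave / cos(dip) = 227 m / cos(20°) = 241.6 m
rate = 241.6 m / 231 ka = 0.00105 m/yr = 1.05 m/kyr

1.05 m/kyr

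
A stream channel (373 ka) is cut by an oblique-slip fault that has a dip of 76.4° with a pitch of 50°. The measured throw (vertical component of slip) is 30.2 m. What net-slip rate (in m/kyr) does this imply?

dip-slip = throw / sin(dip) = 30.2 / sin(76.4°) = 31.07 m
net slip = dip-slip / sin(rake) = 31.07 / sin(50°) = 40.56 m
rate = 40.56 m / 373 ka = 0.000109 m/yr = 0.109 m/kyr

0.109 m/kyr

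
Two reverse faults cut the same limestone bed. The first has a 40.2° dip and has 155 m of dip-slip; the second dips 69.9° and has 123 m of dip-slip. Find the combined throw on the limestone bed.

throw_A = 155 × sin(40.2°) = 100 m
throw_B = 123 × sin(69.9°) = 115.5 m
total = 100 + 115.5 = 216 m

216 m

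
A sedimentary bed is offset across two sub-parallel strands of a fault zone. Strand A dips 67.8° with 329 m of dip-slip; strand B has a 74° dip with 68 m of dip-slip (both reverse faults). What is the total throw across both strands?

370 m

throw_A = 329 × sin(67.8°) = 304.6 m
throw_B = 68 × sin(74°) = 65.37 m
total = 304.6 + 65.37 = 370 m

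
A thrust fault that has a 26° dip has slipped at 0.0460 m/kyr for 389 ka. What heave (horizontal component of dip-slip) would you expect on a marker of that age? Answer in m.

16.1 m

dip-slip = rate × time = 0.0460 m/kyr × 389 ka = 17.89 m
heave = dip-slip × cos(dip) = 17.89 × cos(26°) = 16.1 m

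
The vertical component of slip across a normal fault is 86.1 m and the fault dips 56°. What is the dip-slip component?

dip-slip = throw / sin(dip) = 86.1 / sin(56°) = 104 m

104 m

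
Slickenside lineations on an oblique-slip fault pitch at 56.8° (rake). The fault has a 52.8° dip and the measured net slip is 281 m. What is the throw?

187 m

dip-slip = net slip × sin(rake) = 281 m × sin(56.8°) = 235.1 m
throw = dip-slip × sin(dip) = 235.1 × sin(52.8°) = 187 m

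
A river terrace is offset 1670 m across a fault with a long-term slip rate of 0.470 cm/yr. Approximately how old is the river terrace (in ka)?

age = offset / rate = 1670 m / (0.470 cm/yr) = 355000 yr = 355 ka

355 ka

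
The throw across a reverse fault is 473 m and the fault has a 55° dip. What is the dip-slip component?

577 m

dip-slip = throw / sin(dip) = 473 / sin(55°) = 577 m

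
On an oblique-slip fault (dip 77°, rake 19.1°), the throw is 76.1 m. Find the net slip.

239 m

dip-slip = throw / sin(dip) = 76.1 / sin(77°) = 78.10 m
net slip = dip-slip / sin(rake) = 78.10 / sin(19.1°) = 239 m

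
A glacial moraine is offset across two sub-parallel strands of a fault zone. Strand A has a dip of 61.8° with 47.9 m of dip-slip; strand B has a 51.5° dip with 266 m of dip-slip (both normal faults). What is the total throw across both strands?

250 m

throw_A = 47.9 × sin(61.8°) = 42.21 m
throw_B = 266 × sin(51.5°) = 208.2 m
total = 42.21 + 208.2 = 250 m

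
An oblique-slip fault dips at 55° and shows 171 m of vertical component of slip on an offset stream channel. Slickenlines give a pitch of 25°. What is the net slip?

dip-slip = throw / sin(dip) = 171 / sin(55°) = 208.8 m
net slip = dip-slip / sin(rake) = 208.8 / sin(25°) = 494 m

494 m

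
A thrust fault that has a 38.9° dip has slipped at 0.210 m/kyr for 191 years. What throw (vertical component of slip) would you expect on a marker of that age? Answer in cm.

2.52 cm

dip-slip = rate × time = 0.210 m/kyr × 191 years = 0.04011 m
throw = dip-slip × sin(dip) = 0.04011 × sin(38.9°) = 0.0252 m = 2.52 cm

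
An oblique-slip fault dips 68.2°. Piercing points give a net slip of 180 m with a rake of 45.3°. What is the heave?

dip-slip = net slip × sin(rake) = 180 m × sin(45.3°) = 127.9 m
heave = dip-slip × cos(dip) = 127.9 × cos(68.2°) = 47.5 m

47.5 m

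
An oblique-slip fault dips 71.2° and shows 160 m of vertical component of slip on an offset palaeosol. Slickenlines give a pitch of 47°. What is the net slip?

dip-slip = throw / sin(dip) = 160 / sin(71.2°) = 169 m
net slip = dip-slip / sin(rake) = 169 / sin(47°) = 231 m

231 m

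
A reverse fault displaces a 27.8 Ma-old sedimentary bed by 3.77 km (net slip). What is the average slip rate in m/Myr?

136 m/Myr

rate = 3.77 km / 27.8 Ma = 0.000136 m/yr = 136 m/Myr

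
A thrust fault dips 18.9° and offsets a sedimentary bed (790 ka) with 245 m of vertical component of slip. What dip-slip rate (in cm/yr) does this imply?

0.0957 cm/yr

dip-slip = throw / sin(dip) = 245 m / sin(18.9°) = 756.4 m
rate = 756.4 m / 790 ka = 0.000957 m/yr = 0.0957 cm/yr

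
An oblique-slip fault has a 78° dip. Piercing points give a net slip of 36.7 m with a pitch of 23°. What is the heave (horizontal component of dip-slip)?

2.98 m

dip-slip = net slip × sin(rake) = 36.7 m × sin(23°) = 14.34 m
heave = dip-slip × cos(dip) = 14.34 × cos(78°) = 2.98 m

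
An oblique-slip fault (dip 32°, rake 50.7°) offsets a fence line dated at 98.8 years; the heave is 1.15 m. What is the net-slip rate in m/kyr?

dip-slip = heave / cos(dip) = 1.15 / cos(32°) = 1.356 m
net slip = dip-slip / sin(rake) = 1.356 / sin(50.7°) = 1.752 m
rate = 1.752 m / 98.8 years = 0.0177 m/yr = 17.7 m/kyr

17.7 m/kyr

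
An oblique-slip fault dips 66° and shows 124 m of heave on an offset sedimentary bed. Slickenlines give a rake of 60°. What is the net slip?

352 m

dip-slip = heave / cos(dip) = 124 / cos(66°) = 304.9 m
net slip = dip-slip / sin(rake) = 304.9 / sin(60°) = 352 m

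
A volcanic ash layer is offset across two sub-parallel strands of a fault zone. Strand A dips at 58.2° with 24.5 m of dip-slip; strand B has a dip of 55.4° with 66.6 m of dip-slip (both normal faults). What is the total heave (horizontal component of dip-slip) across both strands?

50.7 m

heave_A = 24.5 × cos(58.2°) = 12.91 m
heave_B = 66.6 × cos(55.4°) = 37.82 m
total = 12.91 + 37.82 = 50.7 m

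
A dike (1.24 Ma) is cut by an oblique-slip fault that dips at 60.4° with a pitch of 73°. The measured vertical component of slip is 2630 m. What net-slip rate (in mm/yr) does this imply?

2.55 mm/yr

dip-slip = throw / sin(dip) = 2630 / sin(60.4°) = 3025 m
net slip = dip-slip / sin(rake) = 3025 / sin(73°) = 3163 m
rate = 3163 m / 1.24 Ma = 0.00255 m/yr = 2.55 mm/yr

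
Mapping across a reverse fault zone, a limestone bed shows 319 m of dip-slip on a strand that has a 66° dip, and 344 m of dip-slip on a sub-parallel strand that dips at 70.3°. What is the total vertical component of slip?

615 m

throw_A = 319 × sin(66°) = 291.4 m
throw_B = 344 × sin(70.3°) = 323.9 m
total = 291.4 + 323.9 = 615 m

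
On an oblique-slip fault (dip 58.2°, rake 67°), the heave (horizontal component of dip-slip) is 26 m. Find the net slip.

53.6 m

dip-slip = heave / cos(dip) = 26 / cos(58.2°) = 49.34 m
net slip = dip-slip / sin(rake) = 49.34 / sin(67°) = 53.6 m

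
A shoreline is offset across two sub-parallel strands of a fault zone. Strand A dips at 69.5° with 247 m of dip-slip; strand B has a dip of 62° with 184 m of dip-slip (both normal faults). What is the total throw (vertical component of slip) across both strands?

throw_A = 247 × sin(69.5°) = 231.4 m
throw_B = 184 × sin(62°) = 162.5 m
total = 231.4 + 162.5 = 394 m

394 m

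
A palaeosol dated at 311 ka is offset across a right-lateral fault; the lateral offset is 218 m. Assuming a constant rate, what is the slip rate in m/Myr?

rate = 218 m / 311 ka = 0.000701 m/yr = 701 m/Myr

701 m/Myr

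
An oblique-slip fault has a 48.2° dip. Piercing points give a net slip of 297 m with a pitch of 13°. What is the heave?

dip-slip = net slip × sin(rake) = 297 m × sin(13°) = 66.81 m
heave = dip-slip × cos(dip) = 66.81 × cos(48.2°) = 44.5 m

44.5 m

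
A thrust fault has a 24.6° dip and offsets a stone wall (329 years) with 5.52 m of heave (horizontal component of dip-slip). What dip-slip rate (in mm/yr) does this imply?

18.5 mm/yr

dip-slip = heave / cos(dip) = 5.52 m / cos(24.6°) = 6.071 m
rate = 6.071 m / 329 years = 0.0185 m/yr = 18.5 mm/yr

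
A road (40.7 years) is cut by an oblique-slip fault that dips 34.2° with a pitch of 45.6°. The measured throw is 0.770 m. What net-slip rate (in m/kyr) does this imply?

dip-slip = throw / sin(dip) = 0.770 / sin(34.2°) = 1.370 m
net slip = dip-slip / sin(rake) = 1.370 / sin(45.6°) = 1.917 m
rate = 1.917 m / 40.7 years = 0.0471 m/yr = 47.1 m/kyr

47.1 m/kyr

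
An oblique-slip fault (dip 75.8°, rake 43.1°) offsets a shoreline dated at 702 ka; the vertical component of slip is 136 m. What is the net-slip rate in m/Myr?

dip-slip = throw / sin(dip) = 136 / sin(75.8°) = 140.3 m
net slip = dip-slip / sin(rake) = 140.3 / sin(43.1°) = 205.3 m
rate = 205.3 m / 702 ka = 0.000292 m/yr = 292 m/Myr

292 m/Myr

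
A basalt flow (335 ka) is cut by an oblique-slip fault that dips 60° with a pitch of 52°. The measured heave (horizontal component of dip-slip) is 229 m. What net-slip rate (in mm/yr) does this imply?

dip-slip = heave / cos(dip) = 229 / cos(60°) = 458 m
net slip = dip-slip / sin(rake) = 458 / sin(52°) = 581.2 m
rate = 581.2 m / 335 ka = 0.00173 m/yr = 1.73 mm/yr

1.73 mm/yr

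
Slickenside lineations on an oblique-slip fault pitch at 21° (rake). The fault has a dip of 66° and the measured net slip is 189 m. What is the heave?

dip-slip = net slip × sin(rake) = 189 m × sin(21°) = 67.73 m
heave = dip-slip × cos(dip) = 67.73 × cos(66°) = 27.5 m

27.5 m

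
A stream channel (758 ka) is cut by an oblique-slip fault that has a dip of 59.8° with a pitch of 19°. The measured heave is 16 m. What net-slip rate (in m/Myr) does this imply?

129 m/Myr

dip-slip = heave / cos(dip) = 16 / cos(59.8°) = 31.81 m
net slip = dip-slip / sin(rake) = 31.81 / sin(19°) = 97.70 m
rate = 97.70 m / 758 ka = 0.000129 m/yr = 129 m/Myr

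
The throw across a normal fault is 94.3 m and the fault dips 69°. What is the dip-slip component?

dip-slip = throw / sin(dip) = 94.3 / sin(69°) = 101 m

101 m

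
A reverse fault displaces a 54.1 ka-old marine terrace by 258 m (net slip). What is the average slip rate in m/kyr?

rate = 258 m / 54.1 ka = 0.00477 m/yr = 4.77 m/kyr

4.77 m/kyr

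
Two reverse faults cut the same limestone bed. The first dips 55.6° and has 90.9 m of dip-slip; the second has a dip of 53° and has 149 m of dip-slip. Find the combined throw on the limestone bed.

throw_A = 90.9 × sin(55.6°) = 75 m
throw_B = 149 × sin(53°) = 119 m
total = 75 + 119 = 194 m

194 m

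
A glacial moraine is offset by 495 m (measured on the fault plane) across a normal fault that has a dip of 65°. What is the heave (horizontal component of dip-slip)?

heave = dip-slip × cos(dip) = 495 m × cos(65°) = 209 m

209 m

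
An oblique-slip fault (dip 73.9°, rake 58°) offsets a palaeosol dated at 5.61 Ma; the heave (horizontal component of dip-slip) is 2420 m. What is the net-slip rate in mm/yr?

dip-slip = heave / cos(dip) = 2420 / cos(73.9°) = 8727 m
net slip = dip-slip / sin(rake) = 8727 / sin(58°) = 10290 m
rate = 10290 m / 5.61 Ma = 0.00183 m/yr = 1.83 mm/yr

1.83 mm/yr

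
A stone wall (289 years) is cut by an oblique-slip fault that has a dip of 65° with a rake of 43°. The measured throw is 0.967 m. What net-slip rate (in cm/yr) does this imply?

dip-slip = throw / sin(dip) = 0.967 / sin(65°) = 1.067 m
net slip = dip-slip / sin(rake) = 1.067 / sin(43°) = 1.564 m
rate = 1.564 m / 289 years = 0.00541 m/yr = 0.541 cm/yr

0.541 cm/yr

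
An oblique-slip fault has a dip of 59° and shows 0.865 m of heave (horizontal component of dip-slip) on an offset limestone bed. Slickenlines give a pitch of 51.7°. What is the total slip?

2.14 m

dip-slip = heave / cos(dip) = 0.865 / cos(59°) = 1.679 m
net slip = dip-slip / sin(rake) = 1.679 / sin(51.7°) = 2.14 m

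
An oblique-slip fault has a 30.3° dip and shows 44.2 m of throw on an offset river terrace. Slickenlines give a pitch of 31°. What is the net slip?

170 m

dip-slip = throw / sin(dip) = 44.2 / sin(30.3°) = 87.61 m
net slip = dip-slip / sin(rake) = 87.61 / sin(31°) = 170 m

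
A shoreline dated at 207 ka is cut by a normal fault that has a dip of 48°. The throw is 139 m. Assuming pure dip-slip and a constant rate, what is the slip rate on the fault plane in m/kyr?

dip-slip = throw / sin(dip) = 139 m / sin(48°) = 187 m
rate = 187 m / 207 ka = 0.000904 m/yr = 0.904 m/kyr

0.904 m/kyr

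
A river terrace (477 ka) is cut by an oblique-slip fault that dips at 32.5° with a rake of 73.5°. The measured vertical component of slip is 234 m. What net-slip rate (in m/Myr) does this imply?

952 m/Myr

dip-slip = throw / sin(dip) = 234 / sin(32.5°) = 435.5 m
net slip = dip-slip / sin(rake) = 435.5 / sin(73.5°) = 454.2 m
rate = 454.2 m / 477 ka = 0.000952 m/yr = 952 m/Myr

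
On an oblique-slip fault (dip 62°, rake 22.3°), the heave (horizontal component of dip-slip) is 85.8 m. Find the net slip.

dip-slip = heave / cos(dip) = 85.8 / cos(62°) = 182.8 m
net slip = dip-slip / sin(rake) = 182.8 / sin(22.3°) = 482 m

482 m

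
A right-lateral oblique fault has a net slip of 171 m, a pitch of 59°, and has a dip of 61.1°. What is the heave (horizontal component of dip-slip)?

dip-slip = net slip × sin(rake) = 171 m × sin(59°) = 146.6 m
heave = dip-slip × cos(dip) = 146.6 × cos(61.1°) = 70.8 m

70.8 m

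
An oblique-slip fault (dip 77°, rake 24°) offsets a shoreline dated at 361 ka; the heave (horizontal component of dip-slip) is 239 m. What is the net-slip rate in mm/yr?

7.24 mm/yr

dip-slip = heave / cos(dip) = 239 / cos(77°) = 1062 m
net slip = dip-slip / sin(rake) = 1062 / sin(24°) = 2612 m
rate = 2612 m / 361 ka = 0.00724 m/yr = 7.24 mm/yr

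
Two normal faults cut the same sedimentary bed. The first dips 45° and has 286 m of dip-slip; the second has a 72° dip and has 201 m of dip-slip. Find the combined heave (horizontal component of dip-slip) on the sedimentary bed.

heave_A = 286 × cos(45°) = 202.2 m
heave_B = 201 × cos(72°) = 62.11 m
total = 202.2 + 62.11 = 264 m

264 m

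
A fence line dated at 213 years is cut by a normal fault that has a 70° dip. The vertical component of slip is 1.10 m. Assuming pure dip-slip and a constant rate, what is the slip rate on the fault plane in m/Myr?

dip-slip = throw / sin(dip) = 1.10 m / sin(70°) = 1.171 m
rate = 1.171 m / 213 years = 0.00550 m/yr = 5500 m/Myr

5500 m/Myr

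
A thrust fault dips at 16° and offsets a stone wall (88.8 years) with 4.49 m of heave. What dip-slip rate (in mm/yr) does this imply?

dip-slip = heave / cos(dip) = 4.49 m / cos(16°) = 4.671 m
rate = 4.671 m / 88.8 years = 0.0526 m/yr = 52.6 mm/yr

52.6 mm/yr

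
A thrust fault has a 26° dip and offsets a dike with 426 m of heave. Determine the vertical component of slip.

throw = heave × tan(dip) = 426 × tan(26°) = 208 m

208 m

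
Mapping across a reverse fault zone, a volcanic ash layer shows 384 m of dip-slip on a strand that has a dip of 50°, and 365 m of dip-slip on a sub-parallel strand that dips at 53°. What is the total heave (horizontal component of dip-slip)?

466 m

heave_A = 384 × cos(50°) = 246.8 m
heave_B = 365 × cos(53°) = 219.7 m
total = 246.8 + 219.7 = 466 m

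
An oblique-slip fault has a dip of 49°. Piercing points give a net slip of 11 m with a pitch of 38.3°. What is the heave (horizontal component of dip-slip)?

dip-slip = net slip × sin(rake) = 11 m × sin(38.3°) = 6.818 m
heave = dip-slip × cos(dip) = 6.818 × cos(49°) = 4.47 m

4.47 m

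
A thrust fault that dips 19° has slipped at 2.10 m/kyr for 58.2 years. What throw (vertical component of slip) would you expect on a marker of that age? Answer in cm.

3.98 cm

dip-slip = rate × time = 2.10 m/kyr × 58.2 years = 0.1222 m
throw = dip-slip × sin(dip) = 0.1222 × sin(19°) = 0.0398 m = 3.98 cm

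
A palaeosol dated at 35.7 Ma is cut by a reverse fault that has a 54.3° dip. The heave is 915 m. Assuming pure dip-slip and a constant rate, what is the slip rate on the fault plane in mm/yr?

dip-slip = heave / cos(dip) = 915 m / cos(54.3°) = 1568 m
rate = 1568 m / 35.7 Ma = 0.0000439 m/yr = 0.0439 mm/yr

0.0439 mm/yr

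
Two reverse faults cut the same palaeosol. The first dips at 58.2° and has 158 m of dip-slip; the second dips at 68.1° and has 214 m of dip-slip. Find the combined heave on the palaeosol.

163 m

heave_A = 158 × cos(58.2°) = 83.26 m
heave_B = 214 × cos(68.1°) = 79.82 m
total = 83.26 + 79.82 = 163 m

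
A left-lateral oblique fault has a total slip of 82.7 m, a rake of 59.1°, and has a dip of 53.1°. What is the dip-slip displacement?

71 m

dip-slip = net slip × sin(rake) = 82.7 m × sin(59.1°) = 71 m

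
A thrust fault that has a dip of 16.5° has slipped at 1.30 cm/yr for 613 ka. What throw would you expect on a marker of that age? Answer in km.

2.26 km

dip-slip = rate × time = 1.30 cm/yr × 613 ka = 7969 m
throw = dip-slip × sin(dip) = 7969 × sin(16.5°) = 2260 m = 2.26 km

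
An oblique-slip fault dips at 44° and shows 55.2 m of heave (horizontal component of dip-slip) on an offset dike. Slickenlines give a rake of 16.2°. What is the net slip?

dip-slip = heave / cos(dip) = 55.2 / cos(44°) = 76.74 m
net slip = dip-slip / sin(rake) = 76.74 / sin(16.2°) = 275 m

275 m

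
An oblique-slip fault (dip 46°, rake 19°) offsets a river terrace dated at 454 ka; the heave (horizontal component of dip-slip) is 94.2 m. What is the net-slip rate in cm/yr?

dip-slip = heave / cos(dip) = 94.2 / cos(46°) = 135.6 m
net slip = dip-slip / sin(rake) = 135.6 / sin(19°) = 416.5 m
rate = 416.5 m / 454 ka = 0.000917 m/yr = 0.0917 cm/yr

0.0917 cm/yr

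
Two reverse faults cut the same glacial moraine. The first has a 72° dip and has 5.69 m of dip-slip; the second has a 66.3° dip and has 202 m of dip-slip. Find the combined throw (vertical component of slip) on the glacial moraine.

throw_A = 5.69 × sin(72°) = 5.412 m
throw_B = 202 × sin(66.3°) = 185 m
total = 5.412 + 185 = 190 m

190 m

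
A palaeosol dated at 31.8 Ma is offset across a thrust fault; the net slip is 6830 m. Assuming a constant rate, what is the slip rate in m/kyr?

rate = 6830 m / 31.8 Ma = 0.000215 m/yr = 0.215 m/kyr

0.215 m/kyr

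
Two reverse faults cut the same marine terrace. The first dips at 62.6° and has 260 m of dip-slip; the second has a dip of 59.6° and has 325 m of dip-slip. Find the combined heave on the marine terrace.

heave_A = 260 × cos(62.6°) = 119.7 m
heave_B = 325 × cos(59.6°) = 164.5 m
total = 119.7 + 164.5 = 284 m

284 m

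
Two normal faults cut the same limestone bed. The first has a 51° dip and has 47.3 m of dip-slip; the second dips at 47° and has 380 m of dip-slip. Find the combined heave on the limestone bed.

heave_A = 47.3 × cos(51°) = 29.77 m
heave_B = 380 × cos(47°) = 259.2 m
total = 29.77 + 259.2 = 289 m

289 m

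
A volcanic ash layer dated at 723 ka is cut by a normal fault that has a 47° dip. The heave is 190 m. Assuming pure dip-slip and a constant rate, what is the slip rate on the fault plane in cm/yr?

dip-slip = heave / cos(dip) = 190 m / cos(47°) = 278.6 m
rate = 278.6 m / 723 ka = 0.000385 m/yr = 0.0385 cm/yr

0.0385 cm/yr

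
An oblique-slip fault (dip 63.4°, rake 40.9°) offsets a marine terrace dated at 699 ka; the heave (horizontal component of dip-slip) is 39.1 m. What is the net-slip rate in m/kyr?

dip-slip = heave / cos(dip) = 39.1 / cos(63.4°) = 87.32 m
net slip = dip-slip / sin(rake) = 87.32 / sin(40.9°) = 133.4 m
rate = 133.4 m / 699 ka = 0.000191 m/yr = 0.191 m/kyr

0.191 m/kyr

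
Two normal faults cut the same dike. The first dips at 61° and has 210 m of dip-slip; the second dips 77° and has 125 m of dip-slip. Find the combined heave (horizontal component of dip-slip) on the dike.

130 m

heave_A = 210 × cos(61°) = 101.8 m
heave_B = 125 × cos(77°) = 28.12 m
total = 101.8 + 28.12 = 130 m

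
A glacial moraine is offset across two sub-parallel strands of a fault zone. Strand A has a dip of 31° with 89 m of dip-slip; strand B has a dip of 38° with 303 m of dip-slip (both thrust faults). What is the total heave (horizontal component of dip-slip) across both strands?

heave_A = 89 × cos(31°) = 76.29 m
heave_B = 303 × cos(38°) = 238.8 m
total = 76.29 + 238.8 = 315 m

315 m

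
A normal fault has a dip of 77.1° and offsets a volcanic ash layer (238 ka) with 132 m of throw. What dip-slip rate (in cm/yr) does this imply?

dip-slip = throw / sin(dip) = 132 m / sin(77.1°) = 135.4 m
rate = 135.4 m / 238 ka = 0.000569 m/yr = 0.0569 cm/yr

0.0569 cm/yr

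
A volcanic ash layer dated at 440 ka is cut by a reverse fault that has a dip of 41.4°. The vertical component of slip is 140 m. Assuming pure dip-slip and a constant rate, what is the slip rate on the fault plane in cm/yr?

0.0481 cm/yr

dip-slip = throw / sin(dip) = 140 m / sin(41.4°) = 211.7 m
rate = 211.7 m / 440 ka = 0.000481 m/yr = 0.0481 cm/yr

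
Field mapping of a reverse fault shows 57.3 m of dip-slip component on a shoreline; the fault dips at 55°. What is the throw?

throw = dip-slip × sin(dip) = 57.3 m × sin(55°) = 46.9 m

46.9 m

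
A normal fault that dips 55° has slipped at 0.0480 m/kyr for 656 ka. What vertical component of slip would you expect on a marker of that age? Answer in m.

dip-slip = rate × time = 0.0480 m/kyr × 656 ka = 31.49 m
throw = dip-slip × sin(dip) = 31.49 × sin(55°) = 25.8 m

25.8 m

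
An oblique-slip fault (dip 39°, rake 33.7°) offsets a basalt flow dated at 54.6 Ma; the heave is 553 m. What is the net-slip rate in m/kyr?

dip-slip = heave / cos(dip) = 553 / cos(39°) = 711.6 m
net slip = dip-slip / sin(rake) = 711.6 / sin(33.7°) = 1282 m
rate = 1282 m / 54.6 Ma = 0.0000235 m/yr = 0.0235 m/kyr

0.0235 m/kyr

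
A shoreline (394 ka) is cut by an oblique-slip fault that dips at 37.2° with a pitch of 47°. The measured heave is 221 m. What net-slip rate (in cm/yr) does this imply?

dip-slip = heave / cos(dip) = 221 / cos(37.2°) = 277.5 m
net slip = dip-slip / sin(rake) = 277.5 / sin(47°) = 379.4 m
rate = 379.4 m / 394 ka = 0.000963 m/yr = 0.0963 cm/yr

0.0963 cm/yr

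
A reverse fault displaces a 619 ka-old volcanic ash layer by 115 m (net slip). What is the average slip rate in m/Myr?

rate = 115 m / 619 ka = 0.000186 m/yr = 186 m/Myr

186 m/Myr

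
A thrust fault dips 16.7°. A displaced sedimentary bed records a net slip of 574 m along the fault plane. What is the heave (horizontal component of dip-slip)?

heave = dip-slip × cos(dip) = 574 m × cos(16.7°) = 550 m

550 m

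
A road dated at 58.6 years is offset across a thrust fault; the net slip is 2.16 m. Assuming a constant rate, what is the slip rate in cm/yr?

rate = 2.16 m / 58.6 years = 0.0369 m/yr = 3.69 cm/yr

3.69 cm/yr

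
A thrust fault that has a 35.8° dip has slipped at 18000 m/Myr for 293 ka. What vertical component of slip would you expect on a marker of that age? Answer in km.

dip-slip = rate × time = 18000 m/Myr × 293 ka = 5274 m
throw = dip-slip × sin(dip) = 5274 × sin(35.8°) = 3090 m = 3.09 km

3.09 km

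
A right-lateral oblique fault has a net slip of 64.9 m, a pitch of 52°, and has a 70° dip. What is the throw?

dip-slip = net slip × sin(rake) = 64.9 m × sin(52°) = 51.14 m
throw = dip-slip × sin(dip) = 51.14 × sin(70°) = 48.1 m

48.1 m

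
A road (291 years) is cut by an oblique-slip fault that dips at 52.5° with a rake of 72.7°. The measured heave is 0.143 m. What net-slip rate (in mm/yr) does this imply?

0.845 mm/yr

dip-slip = heave / cos(dip) = 0.143 / cos(52.5°) = 0.2349 m
net slip = dip-slip / sin(rake) = 0.2349 / sin(72.7°) = 0.2460 m
rate = 0.2460 m / 291 years = 0.000845 m/yr = 0.845 mm/yr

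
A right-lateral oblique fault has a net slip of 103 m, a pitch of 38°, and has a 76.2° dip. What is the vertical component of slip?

61.6 m

dip-slip = net slip × sin(rake) = 103 m × sin(38°) = 63.41 m
throw = dip-slip × sin(dip) = 63.41 × sin(76.2°) = 61.6 m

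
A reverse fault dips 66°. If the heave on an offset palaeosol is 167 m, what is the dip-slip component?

411 m

dip-slip = heave / cos(dip) = 167 / cos(66°) = 411 m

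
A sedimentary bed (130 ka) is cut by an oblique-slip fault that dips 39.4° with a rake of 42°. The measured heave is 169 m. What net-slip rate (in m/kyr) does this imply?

2.51 m/kyr

dip-slip = heave / cos(dip) = 169 / cos(39.4°) = 218.7 m
net slip = dip-slip / sin(rake) = 218.7 / sin(42°) = 326.8 m
rate = 326.8 m / 130 ka = 0.00251 m/yr = 2.51 m/kyr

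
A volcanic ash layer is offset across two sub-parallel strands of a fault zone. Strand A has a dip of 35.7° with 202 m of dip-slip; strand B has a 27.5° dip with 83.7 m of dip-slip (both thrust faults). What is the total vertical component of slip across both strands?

throw_A = 202 × sin(35.7°) = 117.9 m
throw_B = 83.7 × sin(27.5°) = 38.65 m
total = 117.9 + 38.65 = 157 m

157 m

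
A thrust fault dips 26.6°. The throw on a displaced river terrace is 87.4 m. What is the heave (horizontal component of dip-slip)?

heave = throw / tan(dip) = 87.4 / tan(26.6°) = 175 m

175 m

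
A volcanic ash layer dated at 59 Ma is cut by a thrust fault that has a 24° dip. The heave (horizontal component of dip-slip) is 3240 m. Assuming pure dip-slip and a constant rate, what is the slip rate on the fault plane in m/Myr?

dip-slip = heave / cos(dip) = 3240 m / cos(24°) = 3547 m
rate = 3547 m / 59 Ma = 0.0000601 m/yr = 60.1 m/Myr

60.1 m/Myr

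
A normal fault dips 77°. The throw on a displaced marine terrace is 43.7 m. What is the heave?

10.1 m

heave = throw / tan(dip) = 43.7 / tan(77°) = 10.1 m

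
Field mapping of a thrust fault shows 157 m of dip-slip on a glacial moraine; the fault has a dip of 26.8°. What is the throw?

70.8 m

throw = dip-slip × sin(dip) = 157 m × sin(26.8°) = 70.8 m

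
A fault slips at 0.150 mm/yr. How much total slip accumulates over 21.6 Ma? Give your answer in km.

slip = rate × time = 0.150 mm/yr × 21.6 Ma = 3240 m = 3.24 km

3.24 km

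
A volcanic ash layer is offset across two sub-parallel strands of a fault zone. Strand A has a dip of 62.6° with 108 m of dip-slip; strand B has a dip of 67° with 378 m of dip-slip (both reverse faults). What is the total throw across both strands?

throw_A = 108 × sin(62.6°) = 95.88 m
throw_B = 378 × sin(67°) = 348 m
total = 95.88 + 348 = 444 m

444 m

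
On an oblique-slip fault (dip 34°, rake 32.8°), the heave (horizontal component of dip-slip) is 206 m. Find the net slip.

dip-slip = heave / cos(dip) = 206 / cos(34°) = 248.5 m
net slip = dip-slip / sin(rake) = 248.5 / sin(32.8°) = 459 m

459 m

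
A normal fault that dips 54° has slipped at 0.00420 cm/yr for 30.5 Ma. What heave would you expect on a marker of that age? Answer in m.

dip-slip = rate × time = 0.00420 cm/yr × 30.5 Ma = 1281 m
heave = dip-slip × cos(dip) = 1281 × cos(54°) = 753 m

753 m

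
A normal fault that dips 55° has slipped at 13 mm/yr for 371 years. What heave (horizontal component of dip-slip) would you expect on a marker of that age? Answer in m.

dip-slip = rate × time = 13 mm/yr × 371 years = 4.823 m
heave = dip-slip × cos(dip) = 4.823 × cos(55°) = 2.77 m

2.77 m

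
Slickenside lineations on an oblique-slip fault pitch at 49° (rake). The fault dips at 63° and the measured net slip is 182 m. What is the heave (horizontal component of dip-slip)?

62.4 m

dip-slip = net slip × sin(rake) = 182 m × sin(49°) = 137.4 m
heave = dip-slip × cos(dip) = 137.4 × cos(63°) = 62.4 m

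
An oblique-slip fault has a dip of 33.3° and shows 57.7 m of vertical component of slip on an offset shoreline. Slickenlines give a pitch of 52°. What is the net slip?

133 m

dip-slip = throw / sin(dip) = 57.7 / sin(33.3°) = 105.1 m
net slip = dip-slip / sin(rake) = 105.1 / sin(52°) = 133 m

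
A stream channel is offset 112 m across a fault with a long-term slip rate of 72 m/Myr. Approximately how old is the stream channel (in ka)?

age = offset / rate = 112 m / (72 m/Myr) = 1.56e+06 yr = 1560 ka

1560 ka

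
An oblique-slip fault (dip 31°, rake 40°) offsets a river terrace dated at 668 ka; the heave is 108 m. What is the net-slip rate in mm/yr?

dip-slip = heave / cos(dip) = 108 / cos(31°) = 126 m
net slip = dip-slip / sin(rake) = 126 / sin(40°) = 196 m
rate = 196 m / 668 ka = 0.000293 m/yr = 0.293 mm/yr

0.293 mm/yr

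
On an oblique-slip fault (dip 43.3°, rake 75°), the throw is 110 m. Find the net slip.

166 m

dip-slip = throw / sin(dip) = 110 / sin(43.3°) = 160.4 m
net slip = dip-slip / sin(rake) = 160.4 / sin(75°) = 166 m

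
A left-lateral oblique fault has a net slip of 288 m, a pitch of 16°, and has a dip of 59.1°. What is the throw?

68.1 m

dip-slip = net slip × sin(rake) = 288 m × sin(16°) = 79.38 m
throw = dip-slip × sin(dip) = 79.38 × sin(59.1°) = 68.1 m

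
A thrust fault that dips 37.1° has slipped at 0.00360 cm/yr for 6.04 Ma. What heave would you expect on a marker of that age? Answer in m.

173 m

dip-slip = rate × time = 0.00360 cm/yr × 6.04 Ma = 217.4 m
heave = dip-slip × cos(dip) = 217.4 × cos(37.1°) = 173 m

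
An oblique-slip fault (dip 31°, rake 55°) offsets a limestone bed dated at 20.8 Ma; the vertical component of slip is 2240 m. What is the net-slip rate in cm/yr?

0.0255 cm/yr

dip-slip = throw / sin(dip) = 2240 / sin(31°) = 4349 m
net slip = dip-slip / sin(rake) = 4349 / sin(55°) = 5309 m
rate = 5309 m / 20.8 Ma = 0.000255 m/yr = 0.0255 cm/yr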